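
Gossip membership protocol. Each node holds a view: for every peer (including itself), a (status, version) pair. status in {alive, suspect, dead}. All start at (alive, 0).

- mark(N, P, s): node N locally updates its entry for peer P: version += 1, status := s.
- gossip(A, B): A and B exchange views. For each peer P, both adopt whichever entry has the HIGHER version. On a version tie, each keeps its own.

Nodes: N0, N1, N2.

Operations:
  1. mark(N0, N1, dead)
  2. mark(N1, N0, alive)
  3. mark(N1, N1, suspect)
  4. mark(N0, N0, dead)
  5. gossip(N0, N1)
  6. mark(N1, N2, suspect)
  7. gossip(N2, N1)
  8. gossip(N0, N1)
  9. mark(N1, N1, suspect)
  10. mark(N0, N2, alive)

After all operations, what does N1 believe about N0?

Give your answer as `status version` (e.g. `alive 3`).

Answer: alive 1

Derivation:
Op 1: N0 marks N1=dead -> (dead,v1)
Op 2: N1 marks N0=alive -> (alive,v1)
Op 3: N1 marks N1=suspect -> (suspect,v1)
Op 4: N0 marks N0=dead -> (dead,v1)
Op 5: gossip N0<->N1 -> N0.N0=(dead,v1) N0.N1=(dead,v1) N0.N2=(alive,v0) | N1.N0=(alive,v1) N1.N1=(suspect,v1) N1.N2=(alive,v0)
Op 6: N1 marks N2=suspect -> (suspect,v1)
Op 7: gossip N2<->N1 -> N2.N0=(alive,v1) N2.N1=(suspect,v1) N2.N2=(suspect,v1) | N1.N0=(alive,v1) N1.N1=(suspect,v1) N1.N2=(suspect,v1)
Op 8: gossip N0<->N1 -> N0.N0=(dead,v1) N0.N1=(dead,v1) N0.N2=(suspect,v1) | N1.N0=(alive,v1) N1.N1=(suspect,v1) N1.N2=(suspect,v1)
Op 9: N1 marks N1=suspect -> (suspect,v2)
Op 10: N0 marks N2=alive -> (alive,v2)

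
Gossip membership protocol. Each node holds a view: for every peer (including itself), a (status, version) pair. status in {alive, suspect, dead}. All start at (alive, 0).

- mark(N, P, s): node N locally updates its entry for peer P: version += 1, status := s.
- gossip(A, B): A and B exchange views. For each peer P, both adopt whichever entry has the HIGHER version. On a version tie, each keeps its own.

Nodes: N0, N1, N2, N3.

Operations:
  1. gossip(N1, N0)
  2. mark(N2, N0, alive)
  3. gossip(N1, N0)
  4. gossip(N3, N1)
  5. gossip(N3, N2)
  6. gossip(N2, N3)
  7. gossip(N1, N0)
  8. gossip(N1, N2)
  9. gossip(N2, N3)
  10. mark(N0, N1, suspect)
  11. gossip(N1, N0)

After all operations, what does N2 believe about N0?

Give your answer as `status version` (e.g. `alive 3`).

Op 1: gossip N1<->N0 -> N1.N0=(alive,v0) N1.N1=(alive,v0) N1.N2=(alive,v0) N1.N3=(alive,v0) | N0.N0=(alive,v0) N0.N1=(alive,v0) N0.N2=(alive,v0) N0.N3=(alive,v0)
Op 2: N2 marks N0=alive -> (alive,v1)
Op 3: gossip N1<->N0 -> N1.N0=(alive,v0) N1.N1=(alive,v0) N1.N2=(alive,v0) N1.N3=(alive,v0) | N0.N0=(alive,v0) N0.N1=(alive,v0) N0.N2=(alive,v0) N0.N3=(alive,v0)
Op 4: gossip N3<->N1 -> N3.N0=(alive,v0) N3.N1=(alive,v0) N3.N2=(alive,v0) N3.N3=(alive,v0) | N1.N0=(alive,v0) N1.N1=(alive,v0) N1.N2=(alive,v0) N1.N3=(alive,v0)
Op 5: gossip N3<->N2 -> N3.N0=(alive,v1) N3.N1=(alive,v0) N3.N2=(alive,v0) N3.N3=(alive,v0) | N2.N0=(alive,v1) N2.N1=(alive,v0) N2.N2=(alive,v0) N2.N3=(alive,v0)
Op 6: gossip N2<->N3 -> N2.N0=(alive,v1) N2.N1=(alive,v0) N2.N2=(alive,v0) N2.N3=(alive,v0) | N3.N0=(alive,v1) N3.N1=(alive,v0) N3.N2=(alive,v0) N3.N3=(alive,v0)
Op 7: gossip N1<->N0 -> N1.N0=(alive,v0) N1.N1=(alive,v0) N1.N2=(alive,v0) N1.N3=(alive,v0) | N0.N0=(alive,v0) N0.N1=(alive,v0) N0.N2=(alive,v0) N0.N3=(alive,v0)
Op 8: gossip N1<->N2 -> N1.N0=(alive,v1) N1.N1=(alive,v0) N1.N2=(alive,v0) N1.N3=(alive,v0) | N2.N0=(alive,v1) N2.N1=(alive,v0) N2.N2=(alive,v0) N2.N3=(alive,v0)
Op 9: gossip N2<->N3 -> N2.N0=(alive,v1) N2.N1=(alive,v0) N2.N2=(alive,v0) N2.N3=(alive,v0) | N3.N0=(alive,v1) N3.N1=(alive,v0) N3.N2=(alive,v0) N3.N3=(alive,v0)
Op 10: N0 marks N1=suspect -> (suspect,v1)
Op 11: gossip N1<->N0 -> N1.N0=(alive,v1) N1.N1=(suspect,v1) N1.N2=(alive,v0) N1.N3=(alive,v0) | N0.N0=(alive,v1) N0.N1=(suspect,v1) N0.N2=(alive,v0) N0.N3=(alive,v0)

Answer: alive 1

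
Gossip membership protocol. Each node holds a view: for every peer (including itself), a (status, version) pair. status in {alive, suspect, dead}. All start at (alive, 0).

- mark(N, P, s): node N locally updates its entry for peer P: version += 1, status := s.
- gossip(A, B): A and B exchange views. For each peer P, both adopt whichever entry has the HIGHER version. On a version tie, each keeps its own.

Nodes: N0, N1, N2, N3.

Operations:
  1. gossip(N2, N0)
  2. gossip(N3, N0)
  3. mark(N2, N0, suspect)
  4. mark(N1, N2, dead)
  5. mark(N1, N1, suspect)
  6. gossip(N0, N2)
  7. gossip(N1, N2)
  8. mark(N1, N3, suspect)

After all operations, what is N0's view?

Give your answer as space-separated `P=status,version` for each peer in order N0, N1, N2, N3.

Answer: N0=suspect,1 N1=alive,0 N2=alive,0 N3=alive,0

Derivation:
Op 1: gossip N2<->N0 -> N2.N0=(alive,v0) N2.N1=(alive,v0) N2.N2=(alive,v0) N2.N3=(alive,v0) | N0.N0=(alive,v0) N0.N1=(alive,v0) N0.N2=(alive,v0) N0.N3=(alive,v0)
Op 2: gossip N3<->N0 -> N3.N0=(alive,v0) N3.N1=(alive,v0) N3.N2=(alive,v0) N3.N3=(alive,v0) | N0.N0=(alive,v0) N0.N1=(alive,v0) N0.N2=(alive,v0) N0.N3=(alive,v0)
Op 3: N2 marks N0=suspect -> (suspect,v1)
Op 4: N1 marks N2=dead -> (dead,v1)
Op 5: N1 marks N1=suspect -> (suspect,v1)
Op 6: gossip N0<->N2 -> N0.N0=(suspect,v1) N0.N1=(alive,v0) N0.N2=(alive,v0) N0.N3=(alive,v0) | N2.N0=(suspect,v1) N2.N1=(alive,v0) N2.N2=(alive,v0) N2.N3=(alive,v0)
Op 7: gossip N1<->N2 -> N1.N0=(suspect,v1) N1.N1=(suspect,v1) N1.N2=(dead,v1) N1.N3=(alive,v0) | N2.N0=(suspect,v1) N2.N1=(suspect,v1) N2.N2=(dead,v1) N2.N3=(alive,v0)
Op 8: N1 marks N3=suspect -> (suspect,v1)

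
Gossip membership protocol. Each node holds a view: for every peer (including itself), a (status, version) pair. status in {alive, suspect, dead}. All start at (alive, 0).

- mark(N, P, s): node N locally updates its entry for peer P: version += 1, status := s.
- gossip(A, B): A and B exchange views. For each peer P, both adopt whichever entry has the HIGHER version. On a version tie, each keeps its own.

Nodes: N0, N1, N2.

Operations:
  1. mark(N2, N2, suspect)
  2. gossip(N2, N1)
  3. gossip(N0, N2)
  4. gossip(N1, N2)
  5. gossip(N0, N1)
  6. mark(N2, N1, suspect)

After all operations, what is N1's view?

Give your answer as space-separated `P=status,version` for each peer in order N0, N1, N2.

Answer: N0=alive,0 N1=alive,0 N2=suspect,1

Derivation:
Op 1: N2 marks N2=suspect -> (suspect,v1)
Op 2: gossip N2<->N1 -> N2.N0=(alive,v0) N2.N1=(alive,v0) N2.N2=(suspect,v1) | N1.N0=(alive,v0) N1.N1=(alive,v0) N1.N2=(suspect,v1)
Op 3: gossip N0<->N2 -> N0.N0=(alive,v0) N0.N1=(alive,v0) N0.N2=(suspect,v1) | N2.N0=(alive,v0) N2.N1=(alive,v0) N2.N2=(suspect,v1)
Op 4: gossip N1<->N2 -> N1.N0=(alive,v0) N1.N1=(alive,v0) N1.N2=(suspect,v1) | N2.N0=(alive,v0) N2.N1=(alive,v0) N2.N2=(suspect,v1)
Op 5: gossip N0<->N1 -> N0.N0=(alive,v0) N0.N1=(alive,v0) N0.N2=(suspect,v1) | N1.N0=(alive,v0) N1.N1=(alive,v0) N1.N2=(suspect,v1)
Op 6: N2 marks N1=suspect -> (suspect,v1)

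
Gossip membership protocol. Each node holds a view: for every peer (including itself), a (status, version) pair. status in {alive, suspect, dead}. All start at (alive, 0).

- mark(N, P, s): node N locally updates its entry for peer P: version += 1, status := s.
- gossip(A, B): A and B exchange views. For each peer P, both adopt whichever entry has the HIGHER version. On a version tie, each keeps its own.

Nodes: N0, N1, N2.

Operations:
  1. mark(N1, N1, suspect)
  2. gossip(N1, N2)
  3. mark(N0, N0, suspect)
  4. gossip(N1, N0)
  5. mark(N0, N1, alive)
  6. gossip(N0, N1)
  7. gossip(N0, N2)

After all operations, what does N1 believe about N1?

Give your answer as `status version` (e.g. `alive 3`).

Answer: alive 2

Derivation:
Op 1: N1 marks N1=suspect -> (suspect,v1)
Op 2: gossip N1<->N2 -> N1.N0=(alive,v0) N1.N1=(suspect,v1) N1.N2=(alive,v0) | N2.N0=(alive,v0) N2.N1=(suspect,v1) N2.N2=(alive,v0)
Op 3: N0 marks N0=suspect -> (suspect,v1)
Op 4: gossip N1<->N0 -> N1.N0=(suspect,v1) N1.N1=(suspect,v1) N1.N2=(alive,v0) | N0.N0=(suspect,v1) N0.N1=(suspect,v1) N0.N2=(alive,v0)
Op 5: N0 marks N1=alive -> (alive,v2)
Op 6: gossip N0<->N1 -> N0.N0=(suspect,v1) N0.N1=(alive,v2) N0.N2=(alive,v0) | N1.N0=(suspect,v1) N1.N1=(alive,v2) N1.N2=(alive,v0)
Op 7: gossip N0<->N2 -> N0.N0=(suspect,v1) N0.N1=(alive,v2) N0.N2=(alive,v0) | N2.N0=(suspect,v1) N2.N1=(alive,v2) N2.N2=(alive,v0)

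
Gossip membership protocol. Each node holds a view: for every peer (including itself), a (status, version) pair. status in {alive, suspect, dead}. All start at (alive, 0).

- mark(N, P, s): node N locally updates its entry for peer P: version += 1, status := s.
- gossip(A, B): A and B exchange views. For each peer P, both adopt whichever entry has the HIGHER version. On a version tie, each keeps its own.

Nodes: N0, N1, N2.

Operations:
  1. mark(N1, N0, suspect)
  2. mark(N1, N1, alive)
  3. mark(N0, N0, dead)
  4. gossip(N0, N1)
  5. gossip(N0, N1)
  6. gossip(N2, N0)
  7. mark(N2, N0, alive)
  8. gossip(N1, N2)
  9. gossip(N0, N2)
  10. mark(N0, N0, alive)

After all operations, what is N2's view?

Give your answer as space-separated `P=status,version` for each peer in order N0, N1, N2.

Answer: N0=alive,2 N1=alive,1 N2=alive,0

Derivation:
Op 1: N1 marks N0=suspect -> (suspect,v1)
Op 2: N1 marks N1=alive -> (alive,v1)
Op 3: N0 marks N0=dead -> (dead,v1)
Op 4: gossip N0<->N1 -> N0.N0=(dead,v1) N0.N1=(alive,v1) N0.N2=(alive,v0) | N1.N0=(suspect,v1) N1.N1=(alive,v1) N1.N2=(alive,v0)
Op 5: gossip N0<->N1 -> N0.N0=(dead,v1) N0.N1=(alive,v1) N0.N2=(alive,v0) | N1.N0=(suspect,v1) N1.N1=(alive,v1) N1.N2=(alive,v0)
Op 6: gossip N2<->N0 -> N2.N0=(dead,v1) N2.N1=(alive,v1) N2.N2=(alive,v0) | N0.N0=(dead,v1) N0.N1=(alive,v1) N0.N2=(alive,v0)
Op 7: N2 marks N0=alive -> (alive,v2)
Op 8: gossip N1<->N2 -> N1.N0=(alive,v2) N1.N1=(alive,v1) N1.N2=(alive,v0) | N2.N0=(alive,v2) N2.N1=(alive,v1) N2.N2=(alive,v0)
Op 9: gossip N0<->N2 -> N0.N0=(alive,v2) N0.N1=(alive,v1) N0.N2=(alive,v0) | N2.N0=(alive,v2) N2.N1=(alive,v1) N2.N2=(alive,v0)
Op 10: N0 marks N0=alive -> (alive,v3)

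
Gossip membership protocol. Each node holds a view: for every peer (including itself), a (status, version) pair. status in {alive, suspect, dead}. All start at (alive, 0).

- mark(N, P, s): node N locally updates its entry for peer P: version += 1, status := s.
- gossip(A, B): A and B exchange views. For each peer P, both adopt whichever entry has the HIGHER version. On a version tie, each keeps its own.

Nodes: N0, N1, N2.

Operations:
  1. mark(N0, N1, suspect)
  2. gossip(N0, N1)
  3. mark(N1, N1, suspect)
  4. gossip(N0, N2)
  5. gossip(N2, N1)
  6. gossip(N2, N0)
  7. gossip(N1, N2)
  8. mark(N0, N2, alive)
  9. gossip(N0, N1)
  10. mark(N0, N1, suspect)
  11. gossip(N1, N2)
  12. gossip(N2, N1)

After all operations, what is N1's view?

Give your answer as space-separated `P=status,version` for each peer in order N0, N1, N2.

Op 1: N0 marks N1=suspect -> (suspect,v1)
Op 2: gossip N0<->N1 -> N0.N0=(alive,v0) N0.N1=(suspect,v1) N0.N2=(alive,v0) | N1.N0=(alive,v0) N1.N1=(suspect,v1) N1.N2=(alive,v0)
Op 3: N1 marks N1=suspect -> (suspect,v2)
Op 4: gossip N0<->N2 -> N0.N0=(alive,v0) N0.N1=(suspect,v1) N0.N2=(alive,v0) | N2.N0=(alive,v0) N2.N1=(suspect,v1) N2.N2=(alive,v0)
Op 5: gossip N2<->N1 -> N2.N0=(alive,v0) N2.N1=(suspect,v2) N2.N2=(alive,v0) | N1.N0=(alive,v0) N1.N1=(suspect,v2) N1.N2=(alive,v0)
Op 6: gossip N2<->N0 -> N2.N0=(alive,v0) N2.N1=(suspect,v2) N2.N2=(alive,v0) | N0.N0=(alive,v0) N0.N1=(suspect,v2) N0.N2=(alive,v0)
Op 7: gossip N1<->N2 -> N1.N0=(alive,v0) N1.N1=(suspect,v2) N1.N2=(alive,v0) | N2.N0=(alive,v0) N2.N1=(suspect,v2) N2.N2=(alive,v0)
Op 8: N0 marks N2=alive -> (alive,v1)
Op 9: gossip N0<->N1 -> N0.N0=(alive,v0) N0.N1=(suspect,v2) N0.N2=(alive,v1) | N1.N0=(alive,v0) N1.N1=(suspect,v2) N1.N2=(alive,v1)
Op 10: N0 marks N1=suspect -> (suspect,v3)
Op 11: gossip N1<->N2 -> N1.N0=(alive,v0) N1.N1=(suspect,v2) N1.N2=(alive,v1) | N2.N0=(alive,v0) N2.N1=(suspect,v2) N2.N2=(alive,v1)
Op 12: gossip N2<->N1 -> N2.N0=(alive,v0) N2.N1=(suspect,v2) N2.N2=(alive,v1) | N1.N0=(alive,v0) N1.N1=(suspect,v2) N1.N2=(alive,v1)

Answer: N0=alive,0 N1=suspect,2 N2=alive,1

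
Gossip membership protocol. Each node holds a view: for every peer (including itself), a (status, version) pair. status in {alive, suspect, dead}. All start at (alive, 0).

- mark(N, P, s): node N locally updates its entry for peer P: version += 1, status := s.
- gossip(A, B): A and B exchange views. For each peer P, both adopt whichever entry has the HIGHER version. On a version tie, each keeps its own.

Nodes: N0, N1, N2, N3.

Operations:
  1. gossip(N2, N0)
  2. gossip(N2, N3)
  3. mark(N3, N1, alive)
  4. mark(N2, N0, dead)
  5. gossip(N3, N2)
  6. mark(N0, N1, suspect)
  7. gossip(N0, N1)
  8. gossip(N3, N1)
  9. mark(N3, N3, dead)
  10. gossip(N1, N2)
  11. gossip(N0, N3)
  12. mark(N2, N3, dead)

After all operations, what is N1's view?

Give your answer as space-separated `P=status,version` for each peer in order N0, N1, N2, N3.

Op 1: gossip N2<->N0 -> N2.N0=(alive,v0) N2.N1=(alive,v0) N2.N2=(alive,v0) N2.N3=(alive,v0) | N0.N0=(alive,v0) N0.N1=(alive,v0) N0.N2=(alive,v0) N0.N3=(alive,v0)
Op 2: gossip N2<->N3 -> N2.N0=(alive,v0) N2.N1=(alive,v0) N2.N2=(alive,v0) N2.N3=(alive,v0) | N3.N0=(alive,v0) N3.N1=(alive,v0) N3.N2=(alive,v0) N3.N3=(alive,v0)
Op 3: N3 marks N1=alive -> (alive,v1)
Op 4: N2 marks N0=dead -> (dead,v1)
Op 5: gossip N3<->N2 -> N3.N0=(dead,v1) N3.N1=(alive,v1) N3.N2=(alive,v0) N3.N3=(alive,v0) | N2.N0=(dead,v1) N2.N1=(alive,v1) N2.N2=(alive,v0) N2.N3=(alive,v0)
Op 6: N0 marks N1=suspect -> (suspect,v1)
Op 7: gossip N0<->N1 -> N0.N0=(alive,v0) N0.N1=(suspect,v1) N0.N2=(alive,v0) N0.N3=(alive,v0) | N1.N0=(alive,v0) N1.N1=(suspect,v1) N1.N2=(alive,v0) N1.N3=(alive,v0)
Op 8: gossip N3<->N1 -> N3.N0=(dead,v1) N3.N1=(alive,v1) N3.N2=(alive,v0) N3.N3=(alive,v0) | N1.N0=(dead,v1) N1.N1=(suspect,v1) N1.N2=(alive,v0) N1.N3=(alive,v0)
Op 9: N3 marks N3=dead -> (dead,v1)
Op 10: gossip N1<->N2 -> N1.N0=(dead,v1) N1.N1=(suspect,v1) N1.N2=(alive,v0) N1.N3=(alive,v0) | N2.N0=(dead,v1) N2.N1=(alive,v1) N2.N2=(alive,v0) N2.N3=(alive,v0)
Op 11: gossip N0<->N3 -> N0.N0=(dead,v1) N0.N1=(suspect,v1) N0.N2=(alive,v0) N0.N3=(dead,v1) | N3.N0=(dead,v1) N3.N1=(alive,v1) N3.N2=(alive,v0) N3.N3=(dead,v1)
Op 12: N2 marks N3=dead -> (dead,v1)

Answer: N0=dead,1 N1=suspect,1 N2=alive,0 N3=alive,0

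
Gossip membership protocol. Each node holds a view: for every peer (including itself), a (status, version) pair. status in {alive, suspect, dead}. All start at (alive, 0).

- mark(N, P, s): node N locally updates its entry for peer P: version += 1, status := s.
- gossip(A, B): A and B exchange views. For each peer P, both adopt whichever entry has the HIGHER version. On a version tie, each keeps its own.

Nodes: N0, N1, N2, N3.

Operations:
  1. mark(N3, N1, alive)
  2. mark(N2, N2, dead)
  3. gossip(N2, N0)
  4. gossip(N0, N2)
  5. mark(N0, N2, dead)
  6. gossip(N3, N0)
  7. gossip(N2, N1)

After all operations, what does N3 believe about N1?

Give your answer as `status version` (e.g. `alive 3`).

Op 1: N3 marks N1=alive -> (alive,v1)
Op 2: N2 marks N2=dead -> (dead,v1)
Op 3: gossip N2<->N0 -> N2.N0=(alive,v0) N2.N1=(alive,v0) N2.N2=(dead,v1) N2.N3=(alive,v0) | N0.N0=(alive,v0) N0.N1=(alive,v0) N0.N2=(dead,v1) N0.N3=(alive,v0)
Op 4: gossip N0<->N2 -> N0.N0=(alive,v0) N0.N1=(alive,v0) N0.N2=(dead,v1) N0.N3=(alive,v0) | N2.N0=(alive,v0) N2.N1=(alive,v0) N2.N2=(dead,v1) N2.N3=(alive,v0)
Op 5: N0 marks N2=dead -> (dead,v2)
Op 6: gossip N3<->N0 -> N3.N0=(alive,v0) N3.N1=(alive,v1) N3.N2=(dead,v2) N3.N3=(alive,v0) | N0.N0=(alive,v0) N0.N1=(alive,v1) N0.N2=(dead,v2) N0.N3=(alive,v0)
Op 7: gossip N2<->N1 -> N2.N0=(alive,v0) N2.N1=(alive,v0) N2.N2=(dead,v1) N2.N3=(alive,v0) | N1.N0=(alive,v0) N1.N1=(alive,v0) N1.N2=(dead,v1) N1.N3=(alive,v0)

Answer: alive 1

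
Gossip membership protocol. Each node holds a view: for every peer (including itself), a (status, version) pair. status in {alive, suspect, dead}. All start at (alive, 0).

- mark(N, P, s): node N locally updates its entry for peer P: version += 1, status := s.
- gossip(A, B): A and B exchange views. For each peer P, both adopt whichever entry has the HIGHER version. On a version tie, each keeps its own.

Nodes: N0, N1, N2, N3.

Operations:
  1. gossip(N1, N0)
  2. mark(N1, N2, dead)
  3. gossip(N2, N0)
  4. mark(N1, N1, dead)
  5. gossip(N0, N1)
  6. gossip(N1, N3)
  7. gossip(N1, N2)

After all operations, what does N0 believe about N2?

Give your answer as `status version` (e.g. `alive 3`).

Answer: dead 1

Derivation:
Op 1: gossip N1<->N0 -> N1.N0=(alive,v0) N1.N1=(alive,v0) N1.N2=(alive,v0) N1.N3=(alive,v0) | N0.N0=(alive,v0) N0.N1=(alive,v0) N0.N2=(alive,v0) N0.N3=(alive,v0)
Op 2: N1 marks N2=dead -> (dead,v1)
Op 3: gossip N2<->N0 -> N2.N0=(alive,v0) N2.N1=(alive,v0) N2.N2=(alive,v0) N2.N3=(alive,v0) | N0.N0=(alive,v0) N0.N1=(alive,v0) N0.N2=(alive,v0) N0.N3=(alive,v0)
Op 4: N1 marks N1=dead -> (dead,v1)
Op 5: gossip N0<->N1 -> N0.N0=(alive,v0) N0.N1=(dead,v1) N0.N2=(dead,v1) N0.N3=(alive,v0) | N1.N0=(alive,v0) N1.N1=(dead,v1) N1.N2=(dead,v1) N1.N3=(alive,v0)
Op 6: gossip N1<->N3 -> N1.N0=(alive,v0) N1.N1=(dead,v1) N1.N2=(dead,v1) N1.N3=(alive,v0) | N3.N0=(alive,v0) N3.N1=(dead,v1) N3.N2=(dead,v1) N3.N3=(alive,v0)
Op 7: gossip N1<->N2 -> N1.N0=(alive,v0) N1.N1=(dead,v1) N1.N2=(dead,v1) N1.N3=(alive,v0) | N2.N0=(alive,v0) N2.N1=(dead,v1) N2.N2=(dead,v1) N2.N3=(alive,v0)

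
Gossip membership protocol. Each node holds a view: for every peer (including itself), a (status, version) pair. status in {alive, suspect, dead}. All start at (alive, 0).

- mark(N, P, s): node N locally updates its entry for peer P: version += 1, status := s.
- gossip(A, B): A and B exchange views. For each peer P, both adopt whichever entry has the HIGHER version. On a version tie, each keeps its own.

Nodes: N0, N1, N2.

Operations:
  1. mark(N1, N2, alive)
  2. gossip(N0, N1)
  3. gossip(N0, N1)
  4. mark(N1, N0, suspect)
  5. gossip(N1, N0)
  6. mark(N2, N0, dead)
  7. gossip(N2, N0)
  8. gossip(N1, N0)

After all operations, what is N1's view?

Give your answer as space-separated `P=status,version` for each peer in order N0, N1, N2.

Op 1: N1 marks N2=alive -> (alive,v1)
Op 2: gossip N0<->N1 -> N0.N0=(alive,v0) N0.N1=(alive,v0) N0.N2=(alive,v1) | N1.N0=(alive,v0) N1.N1=(alive,v0) N1.N2=(alive,v1)
Op 3: gossip N0<->N1 -> N0.N0=(alive,v0) N0.N1=(alive,v0) N0.N2=(alive,v1) | N1.N0=(alive,v0) N1.N1=(alive,v0) N1.N2=(alive,v1)
Op 4: N1 marks N0=suspect -> (suspect,v1)
Op 5: gossip N1<->N0 -> N1.N0=(suspect,v1) N1.N1=(alive,v0) N1.N2=(alive,v1) | N0.N0=(suspect,v1) N0.N1=(alive,v0) N0.N2=(alive,v1)
Op 6: N2 marks N0=dead -> (dead,v1)
Op 7: gossip N2<->N0 -> N2.N0=(dead,v1) N2.N1=(alive,v0) N2.N2=(alive,v1) | N0.N0=(suspect,v1) N0.N1=(alive,v0) N0.N2=(alive,v1)
Op 8: gossip N1<->N0 -> N1.N0=(suspect,v1) N1.N1=(alive,v0) N1.N2=(alive,v1) | N0.N0=(suspect,v1) N0.N1=(alive,v0) N0.N2=(alive,v1)

Answer: N0=suspect,1 N1=alive,0 N2=alive,1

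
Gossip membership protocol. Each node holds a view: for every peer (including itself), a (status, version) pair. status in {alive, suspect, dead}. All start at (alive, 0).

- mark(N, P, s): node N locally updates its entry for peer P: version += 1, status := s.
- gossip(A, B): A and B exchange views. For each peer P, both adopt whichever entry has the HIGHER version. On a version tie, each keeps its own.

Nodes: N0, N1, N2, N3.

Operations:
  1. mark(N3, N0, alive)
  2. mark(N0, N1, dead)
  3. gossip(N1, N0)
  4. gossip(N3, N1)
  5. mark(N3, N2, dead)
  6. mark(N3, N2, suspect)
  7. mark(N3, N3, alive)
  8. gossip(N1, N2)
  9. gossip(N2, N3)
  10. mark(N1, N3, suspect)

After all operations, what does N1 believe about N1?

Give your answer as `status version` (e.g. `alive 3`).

Op 1: N3 marks N0=alive -> (alive,v1)
Op 2: N0 marks N1=dead -> (dead,v1)
Op 3: gossip N1<->N0 -> N1.N0=(alive,v0) N1.N1=(dead,v1) N1.N2=(alive,v0) N1.N3=(alive,v0) | N0.N0=(alive,v0) N0.N1=(dead,v1) N0.N2=(alive,v0) N0.N3=(alive,v0)
Op 4: gossip N3<->N1 -> N3.N0=(alive,v1) N3.N1=(dead,v1) N3.N2=(alive,v0) N3.N3=(alive,v0) | N1.N0=(alive,v1) N1.N1=(dead,v1) N1.N2=(alive,v0) N1.N3=(alive,v0)
Op 5: N3 marks N2=dead -> (dead,v1)
Op 6: N3 marks N2=suspect -> (suspect,v2)
Op 7: N3 marks N3=alive -> (alive,v1)
Op 8: gossip N1<->N2 -> N1.N0=(alive,v1) N1.N1=(dead,v1) N1.N2=(alive,v0) N1.N3=(alive,v0) | N2.N0=(alive,v1) N2.N1=(dead,v1) N2.N2=(alive,v0) N2.N3=(alive,v0)
Op 9: gossip N2<->N3 -> N2.N0=(alive,v1) N2.N1=(dead,v1) N2.N2=(suspect,v2) N2.N3=(alive,v1) | N3.N0=(alive,v1) N3.N1=(dead,v1) N3.N2=(suspect,v2) N3.N3=(alive,v1)
Op 10: N1 marks N3=suspect -> (suspect,v1)

Answer: dead 1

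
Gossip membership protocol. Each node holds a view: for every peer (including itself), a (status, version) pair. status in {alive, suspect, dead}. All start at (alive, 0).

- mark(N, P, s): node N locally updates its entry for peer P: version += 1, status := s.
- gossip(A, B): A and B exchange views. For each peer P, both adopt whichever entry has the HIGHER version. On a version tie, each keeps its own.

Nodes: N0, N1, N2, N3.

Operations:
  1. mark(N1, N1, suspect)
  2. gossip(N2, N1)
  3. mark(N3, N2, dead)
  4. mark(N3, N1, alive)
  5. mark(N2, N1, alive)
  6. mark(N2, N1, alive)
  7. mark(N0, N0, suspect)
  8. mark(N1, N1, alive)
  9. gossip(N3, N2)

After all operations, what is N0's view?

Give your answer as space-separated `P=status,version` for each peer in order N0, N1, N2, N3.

Answer: N0=suspect,1 N1=alive,0 N2=alive,0 N3=alive,0

Derivation:
Op 1: N1 marks N1=suspect -> (suspect,v1)
Op 2: gossip N2<->N1 -> N2.N0=(alive,v0) N2.N1=(suspect,v1) N2.N2=(alive,v0) N2.N3=(alive,v0) | N1.N0=(alive,v0) N1.N1=(suspect,v1) N1.N2=(alive,v0) N1.N3=(alive,v0)
Op 3: N3 marks N2=dead -> (dead,v1)
Op 4: N3 marks N1=alive -> (alive,v1)
Op 5: N2 marks N1=alive -> (alive,v2)
Op 6: N2 marks N1=alive -> (alive,v3)
Op 7: N0 marks N0=suspect -> (suspect,v1)
Op 8: N1 marks N1=alive -> (alive,v2)
Op 9: gossip N3<->N2 -> N3.N0=(alive,v0) N3.N1=(alive,v3) N3.N2=(dead,v1) N3.N3=(alive,v0) | N2.N0=(alive,v0) N2.N1=(alive,v3) N2.N2=(dead,v1) N2.N3=(alive,v0)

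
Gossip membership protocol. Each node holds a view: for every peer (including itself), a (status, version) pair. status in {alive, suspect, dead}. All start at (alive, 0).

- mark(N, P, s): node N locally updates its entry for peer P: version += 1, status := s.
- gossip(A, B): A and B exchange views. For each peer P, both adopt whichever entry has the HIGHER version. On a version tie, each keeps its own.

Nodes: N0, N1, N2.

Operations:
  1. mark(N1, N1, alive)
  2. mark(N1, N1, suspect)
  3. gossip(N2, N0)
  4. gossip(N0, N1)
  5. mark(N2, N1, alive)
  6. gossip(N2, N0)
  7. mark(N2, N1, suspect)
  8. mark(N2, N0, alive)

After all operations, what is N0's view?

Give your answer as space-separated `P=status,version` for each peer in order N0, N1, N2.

Answer: N0=alive,0 N1=suspect,2 N2=alive,0

Derivation:
Op 1: N1 marks N1=alive -> (alive,v1)
Op 2: N1 marks N1=suspect -> (suspect,v2)
Op 3: gossip N2<->N0 -> N2.N0=(alive,v0) N2.N1=(alive,v0) N2.N2=(alive,v0) | N0.N0=(alive,v0) N0.N1=(alive,v0) N0.N2=(alive,v0)
Op 4: gossip N0<->N1 -> N0.N0=(alive,v0) N0.N1=(suspect,v2) N0.N2=(alive,v0) | N1.N0=(alive,v0) N1.N1=(suspect,v2) N1.N2=(alive,v0)
Op 5: N2 marks N1=alive -> (alive,v1)
Op 6: gossip N2<->N0 -> N2.N0=(alive,v0) N2.N1=(suspect,v2) N2.N2=(alive,v0) | N0.N0=(alive,v0) N0.N1=(suspect,v2) N0.N2=(alive,v0)
Op 7: N2 marks N1=suspect -> (suspect,v3)
Op 8: N2 marks N0=alive -> (alive,v1)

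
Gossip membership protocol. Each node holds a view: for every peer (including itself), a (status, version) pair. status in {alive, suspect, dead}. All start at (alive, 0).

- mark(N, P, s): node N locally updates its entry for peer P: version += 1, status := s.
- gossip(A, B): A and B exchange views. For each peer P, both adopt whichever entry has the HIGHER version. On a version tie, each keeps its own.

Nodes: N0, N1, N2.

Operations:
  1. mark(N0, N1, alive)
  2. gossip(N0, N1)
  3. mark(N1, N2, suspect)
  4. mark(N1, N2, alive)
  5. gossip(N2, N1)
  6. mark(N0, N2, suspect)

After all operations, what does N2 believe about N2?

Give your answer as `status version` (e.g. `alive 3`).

Answer: alive 2

Derivation:
Op 1: N0 marks N1=alive -> (alive,v1)
Op 2: gossip N0<->N1 -> N0.N0=(alive,v0) N0.N1=(alive,v1) N0.N2=(alive,v0) | N1.N0=(alive,v0) N1.N1=(alive,v1) N1.N2=(alive,v0)
Op 3: N1 marks N2=suspect -> (suspect,v1)
Op 4: N1 marks N2=alive -> (alive,v2)
Op 5: gossip N2<->N1 -> N2.N0=(alive,v0) N2.N1=(alive,v1) N2.N2=(alive,v2) | N1.N0=(alive,v0) N1.N1=(alive,v1) N1.N2=(alive,v2)
Op 6: N0 marks N2=suspect -> (suspect,v1)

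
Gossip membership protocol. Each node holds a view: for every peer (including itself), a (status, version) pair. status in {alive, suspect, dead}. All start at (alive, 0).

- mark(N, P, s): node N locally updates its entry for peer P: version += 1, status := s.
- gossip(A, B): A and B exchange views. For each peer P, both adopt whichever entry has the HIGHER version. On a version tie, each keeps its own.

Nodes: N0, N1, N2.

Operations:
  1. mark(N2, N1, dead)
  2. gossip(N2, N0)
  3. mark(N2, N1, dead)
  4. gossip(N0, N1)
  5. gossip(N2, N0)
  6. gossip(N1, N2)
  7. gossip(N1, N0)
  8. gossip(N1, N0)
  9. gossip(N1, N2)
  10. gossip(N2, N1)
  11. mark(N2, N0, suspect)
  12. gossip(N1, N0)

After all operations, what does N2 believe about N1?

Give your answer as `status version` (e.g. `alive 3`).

Op 1: N2 marks N1=dead -> (dead,v1)
Op 2: gossip N2<->N0 -> N2.N0=(alive,v0) N2.N1=(dead,v1) N2.N2=(alive,v0) | N0.N0=(alive,v0) N0.N1=(dead,v1) N0.N2=(alive,v0)
Op 3: N2 marks N1=dead -> (dead,v2)
Op 4: gossip N0<->N1 -> N0.N0=(alive,v0) N0.N1=(dead,v1) N0.N2=(alive,v0) | N1.N0=(alive,v0) N1.N1=(dead,v1) N1.N2=(alive,v0)
Op 5: gossip N2<->N0 -> N2.N0=(alive,v0) N2.N1=(dead,v2) N2.N2=(alive,v0) | N0.N0=(alive,v0) N0.N1=(dead,v2) N0.N2=(alive,v0)
Op 6: gossip N1<->N2 -> N1.N0=(alive,v0) N1.N1=(dead,v2) N1.N2=(alive,v0) | N2.N0=(alive,v0) N2.N1=(dead,v2) N2.N2=(alive,v0)
Op 7: gossip N1<->N0 -> N1.N0=(alive,v0) N1.N1=(dead,v2) N1.N2=(alive,v0) | N0.N0=(alive,v0) N0.N1=(dead,v2) N0.N2=(alive,v0)
Op 8: gossip N1<->N0 -> N1.N0=(alive,v0) N1.N1=(dead,v2) N1.N2=(alive,v0) | N0.N0=(alive,v0) N0.N1=(dead,v2) N0.N2=(alive,v0)
Op 9: gossip N1<->N2 -> N1.N0=(alive,v0) N1.N1=(dead,v2) N1.N2=(alive,v0) | N2.N0=(alive,v0) N2.N1=(dead,v2) N2.N2=(alive,v0)
Op 10: gossip N2<->N1 -> N2.N0=(alive,v0) N2.N1=(dead,v2) N2.N2=(alive,v0) | N1.N0=(alive,v0) N1.N1=(dead,v2) N1.N2=(alive,v0)
Op 11: N2 marks N0=suspect -> (suspect,v1)
Op 12: gossip N1<->N0 -> N1.N0=(alive,v0) N1.N1=(dead,v2) N1.N2=(alive,v0) | N0.N0=(alive,v0) N0.N1=(dead,v2) N0.N2=(alive,v0)

Answer: dead 2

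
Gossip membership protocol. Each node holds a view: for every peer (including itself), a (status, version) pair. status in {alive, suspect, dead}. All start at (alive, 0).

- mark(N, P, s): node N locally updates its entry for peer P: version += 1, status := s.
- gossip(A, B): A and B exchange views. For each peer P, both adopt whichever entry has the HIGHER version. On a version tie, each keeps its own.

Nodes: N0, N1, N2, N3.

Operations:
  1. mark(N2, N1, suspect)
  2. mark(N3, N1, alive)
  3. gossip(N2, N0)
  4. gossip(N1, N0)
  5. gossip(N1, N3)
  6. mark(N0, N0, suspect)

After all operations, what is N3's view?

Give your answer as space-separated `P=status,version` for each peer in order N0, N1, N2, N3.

Op 1: N2 marks N1=suspect -> (suspect,v1)
Op 2: N3 marks N1=alive -> (alive,v1)
Op 3: gossip N2<->N0 -> N2.N0=(alive,v0) N2.N1=(suspect,v1) N2.N2=(alive,v0) N2.N3=(alive,v0) | N0.N0=(alive,v0) N0.N1=(suspect,v1) N0.N2=(alive,v0) N0.N3=(alive,v0)
Op 4: gossip N1<->N0 -> N1.N0=(alive,v0) N1.N1=(suspect,v1) N1.N2=(alive,v0) N1.N3=(alive,v0) | N0.N0=(alive,v0) N0.N1=(suspect,v1) N0.N2=(alive,v0) N0.N3=(alive,v0)
Op 5: gossip N1<->N3 -> N1.N0=(alive,v0) N1.N1=(suspect,v1) N1.N2=(alive,v0) N1.N3=(alive,v0) | N3.N0=(alive,v0) N3.N1=(alive,v1) N3.N2=(alive,v0) N3.N3=(alive,v0)
Op 6: N0 marks N0=suspect -> (suspect,v1)

Answer: N0=alive,0 N1=alive,1 N2=alive,0 N3=alive,0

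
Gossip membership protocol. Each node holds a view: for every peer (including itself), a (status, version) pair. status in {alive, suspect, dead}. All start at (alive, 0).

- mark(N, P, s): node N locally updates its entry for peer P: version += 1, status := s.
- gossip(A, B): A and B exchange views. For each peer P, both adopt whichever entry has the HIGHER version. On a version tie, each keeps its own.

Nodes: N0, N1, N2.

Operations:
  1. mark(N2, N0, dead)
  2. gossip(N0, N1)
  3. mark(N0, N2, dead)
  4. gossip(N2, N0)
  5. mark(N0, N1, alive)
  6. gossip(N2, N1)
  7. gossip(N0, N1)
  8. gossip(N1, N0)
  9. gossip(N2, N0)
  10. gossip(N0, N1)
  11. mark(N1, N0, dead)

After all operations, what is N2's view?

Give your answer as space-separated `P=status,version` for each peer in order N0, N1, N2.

Answer: N0=dead,1 N1=alive,1 N2=dead,1

Derivation:
Op 1: N2 marks N0=dead -> (dead,v1)
Op 2: gossip N0<->N1 -> N0.N0=(alive,v0) N0.N1=(alive,v0) N0.N2=(alive,v0) | N1.N0=(alive,v0) N1.N1=(alive,v0) N1.N2=(alive,v0)
Op 3: N0 marks N2=dead -> (dead,v1)
Op 4: gossip N2<->N0 -> N2.N0=(dead,v1) N2.N1=(alive,v0) N2.N2=(dead,v1) | N0.N0=(dead,v1) N0.N1=(alive,v0) N0.N2=(dead,v1)
Op 5: N0 marks N1=alive -> (alive,v1)
Op 6: gossip N2<->N1 -> N2.N0=(dead,v1) N2.N1=(alive,v0) N2.N2=(dead,v1) | N1.N0=(dead,v1) N1.N1=(alive,v0) N1.N2=(dead,v1)
Op 7: gossip N0<->N1 -> N0.N0=(dead,v1) N0.N1=(alive,v1) N0.N2=(dead,v1) | N1.N0=(dead,v1) N1.N1=(alive,v1) N1.N2=(dead,v1)
Op 8: gossip N1<->N0 -> N1.N0=(dead,v1) N1.N1=(alive,v1) N1.N2=(dead,v1) | N0.N0=(dead,v1) N0.N1=(alive,v1) N0.N2=(dead,v1)
Op 9: gossip N2<->N0 -> N2.N0=(dead,v1) N2.N1=(alive,v1) N2.N2=(dead,v1) | N0.N0=(dead,v1) N0.N1=(alive,v1) N0.N2=(dead,v1)
Op 10: gossip N0<->N1 -> N0.N0=(dead,v1) N0.N1=(alive,v1) N0.N2=(dead,v1) | N1.N0=(dead,v1) N1.N1=(alive,v1) N1.N2=(dead,v1)
Op 11: N1 marks N0=dead -> (dead,v2)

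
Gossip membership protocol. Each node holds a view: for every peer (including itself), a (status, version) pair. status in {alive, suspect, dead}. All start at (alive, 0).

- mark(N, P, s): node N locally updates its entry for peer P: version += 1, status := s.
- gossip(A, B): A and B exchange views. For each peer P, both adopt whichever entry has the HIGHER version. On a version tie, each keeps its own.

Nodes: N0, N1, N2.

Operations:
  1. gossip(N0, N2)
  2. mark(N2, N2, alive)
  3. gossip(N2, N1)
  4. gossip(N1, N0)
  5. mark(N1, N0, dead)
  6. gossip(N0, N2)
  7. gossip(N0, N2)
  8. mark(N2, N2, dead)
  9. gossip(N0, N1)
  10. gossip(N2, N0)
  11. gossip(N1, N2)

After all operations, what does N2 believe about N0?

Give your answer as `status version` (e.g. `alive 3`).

Op 1: gossip N0<->N2 -> N0.N0=(alive,v0) N0.N1=(alive,v0) N0.N2=(alive,v0) | N2.N0=(alive,v0) N2.N1=(alive,v0) N2.N2=(alive,v0)
Op 2: N2 marks N2=alive -> (alive,v1)
Op 3: gossip N2<->N1 -> N2.N0=(alive,v0) N2.N1=(alive,v0) N2.N2=(alive,v1) | N1.N0=(alive,v0) N1.N1=(alive,v0) N1.N2=(alive,v1)
Op 4: gossip N1<->N0 -> N1.N0=(alive,v0) N1.N1=(alive,v0) N1.N2=(alive,v1) | N0.N0=(alive,v0) N0.N1=(alive,v0) N0.N2=(alive,v1)
Op 5: N1 marks N0=dead -> (dead,v1)
Op 6: gossip N0<->N2 -> N0.N0=(alive,v0) N0.N1=(alive,v0) N0.N2=(alive,v1) | N2.N0=(alive,v0) N2.N1=(alive,v0) N2.N2=(alive,v1)
Op 7: gossip N0<->N2 -> N0.N0=(alive,v0) N0.N1=(alive,v0) N0.N2=(alive,v1) | N2.N0=(alive,v0) N2.N1=(alive,v0) N2.N2=(alive,v1)
Op 8: N2 marks N2=dead -> (dead,v2)
Op 9: gossip N0<->N1 -> N0.N0=(dead,v1) N0.N1=(alive,v0) N0.N2=(alive,v1) | N1.N0=(dead,v1) N1.N1=(alive,v0) N1.N2=(alive,v1)
Op 10: gossip N2<->N0 -> N2.N0=(dead,v1) N2.N1=(alive,v0) N2.N2=(dead,v2) | N0.N0=(dead,v1) N0.N1=(alive,v0) N0.N2=(dead,v2)
Op 11: gossip N1<->N2 -> N1.N0=(dead,v1) N1.N1=(alive,v0) N1.N2=(dead,v2) | N2.N0=(dead,v1) N2.N1=(alive,v0) N2.N2=(dead,v2)

Answer: dead 1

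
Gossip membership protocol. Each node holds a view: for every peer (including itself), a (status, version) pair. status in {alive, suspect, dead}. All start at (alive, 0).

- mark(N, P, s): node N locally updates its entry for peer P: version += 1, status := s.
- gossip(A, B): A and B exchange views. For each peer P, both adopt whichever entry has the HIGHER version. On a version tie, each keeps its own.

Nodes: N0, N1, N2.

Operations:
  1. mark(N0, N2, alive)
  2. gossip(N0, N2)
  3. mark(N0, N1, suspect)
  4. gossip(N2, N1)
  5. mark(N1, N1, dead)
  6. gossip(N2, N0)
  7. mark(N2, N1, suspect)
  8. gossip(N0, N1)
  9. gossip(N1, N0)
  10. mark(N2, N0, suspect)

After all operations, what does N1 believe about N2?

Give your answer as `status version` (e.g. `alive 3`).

Answer: alive 1

Derivation:
Op 1: N0 marks N2=alive -> (alive,v1)
Op 2: gossip N0<->N2 -> N0.N0=(alive,v0) N0.N1=(alive,v0) N0.N2=(alive,v1) | N2.N0=(alive,v0) N2.N1=(alive,v0) N2.N2=(alive,v1)
Op 3: N0 marks N1=suspect -> (suspect,v1)
Op 4: gossip N2<->N1 -> N2.N0=(alive,v0) N2.N1=(alive,v0) N2.N2=(alive,v1) | N1.N0=(alive,v0) N1.N1=(alive,v0) N1.N2=(alive,v1)
Op 5: N1 marks N1=dead -> (dead,v1)
Op 6: gossip N2<->N0 -> N2.N0=(alive,v0) N2.N1=(suspect,v1) N2.N2=(alive,v1) | N0.N0=(alive,v0) N0.N1=(suspect,v1) N0.N2=(alive,v1)
Op 7: N2 marks N1=suspect -> (suspect,v2)
Op 8: gossip N0<->N1 -> N0.N0=(alive,v0) N0.N1=(suspect,v1) N0.N2=(alive,v1) | N1.N0=(alive,v0) N1.N1=(dead,v1) N1.N2=(alive,v1)
Op 9: gossip N1<->N0 -> N1.N0=(alive,v0) N1.N1=(dead,v1) N1.N2=(alive,v1) | N0.N0=(alive,v0) N0.N1=(suspect,v1) N0.N2=(alive,v1)
Op 10: N2 marks N0=suspect -> (suspect,v1)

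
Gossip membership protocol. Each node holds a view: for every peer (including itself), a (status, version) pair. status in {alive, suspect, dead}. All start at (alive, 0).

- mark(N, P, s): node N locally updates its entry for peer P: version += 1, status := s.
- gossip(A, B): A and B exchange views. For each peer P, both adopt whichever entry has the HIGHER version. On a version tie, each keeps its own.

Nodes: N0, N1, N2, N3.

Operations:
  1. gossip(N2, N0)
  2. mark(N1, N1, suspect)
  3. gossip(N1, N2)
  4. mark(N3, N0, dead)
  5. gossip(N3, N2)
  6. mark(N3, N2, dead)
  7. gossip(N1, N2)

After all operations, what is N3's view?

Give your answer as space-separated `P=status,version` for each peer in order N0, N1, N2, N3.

Answer: N0=dead,1 N1=suspect,1 N2=dead,1 N3=alive,0

Derivation:
Op 1: gossip N2<->N0 -> N2.N0=(alive,v0) N2.N1=(alive,v0) N2.N2=(alive,v0) N2.N3=(alive,v0) | N0.N0=(alive,v0) N0.N1=(alive,v0) N0.N2=(alive,v0) N0.N3=(alive,v0)
Op 2: N1 marks N1=suspect -> (suspect,v1)
Op 3: gossip N1<->N2 -> N1.N0=(alive,v0) N1.N1=(suspect,v1) N1.N2=(alive,v0) N1.N3=(alive,v0) | N2.N0=(alive,v0) N2.N1=(suspect,v1) N2.N2=(alive,v0) N2.N3=(alive,v0)
Op 4: N3 marks N0=dead -> (dead,v1)
Op 5: gossip N3<->N2 -> N3.N0=(dead,v1) N3.N1=(suspect,v1) N3.N2=(alive,v0) N3.N3=(alive,v0) | N2.N0=(dead,v1) N2.N1=(suspect,v1) N2.N2=(alive,v0) N2.N3=(alive,v0)
Op 6: N3 marks N2=dead -> (dead,v1)
Op 7: gossip N1<->N2 -> N1.N0=(dead,v1) N1.N1=(suspect,v1) N1.N2=(alive,v0) N1.N3=(alive,v0) | N2.N0=(dead,v1) N2.N1=(suspect,v1) N2.N2=(alive,v0) N2.N3=(alive,v0)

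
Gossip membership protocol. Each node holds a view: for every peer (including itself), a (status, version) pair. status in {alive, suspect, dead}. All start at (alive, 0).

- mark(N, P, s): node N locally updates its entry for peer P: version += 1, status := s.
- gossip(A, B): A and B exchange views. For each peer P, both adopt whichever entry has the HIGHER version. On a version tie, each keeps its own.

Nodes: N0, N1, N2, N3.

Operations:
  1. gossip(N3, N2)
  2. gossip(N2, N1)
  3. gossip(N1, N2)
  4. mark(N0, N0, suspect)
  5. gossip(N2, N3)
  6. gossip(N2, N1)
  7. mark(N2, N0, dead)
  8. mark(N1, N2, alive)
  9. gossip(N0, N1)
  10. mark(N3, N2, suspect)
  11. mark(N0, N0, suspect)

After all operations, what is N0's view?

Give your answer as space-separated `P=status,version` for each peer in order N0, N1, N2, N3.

Answer: N0=suspect,2 N1=alive,0 N2=alive,1 N3=alive,0

Derivation:
Op 1: gossip N3<->N2 -> N3.N0=(alive,v0) N3.N1=(alive,v0) N3.N2=(alive,v0) N3.N3=(alive,v0) | N2.N0=(alive,v0) N2.N1=(alive,v0) N2.N2=(alive,v0) N2.N3=(alive,v0)
Op 2: gossip N2<->N1 -> N2.N0=(alive,v0) N2.N1=(alive,v0) N2.N2=(alive,v0) N2.N3=(alive,v0) | N1.N0=(alive,v0) N1.N1=(alive,v0) N1.N2=(alive,v0) N1.N3=(alive,v0)
Op 3: gossip N1<->N2 -> N1.N0=(alive,v0) N1.N1=(alive,v0) N1.N2=(alive,v0) N1.N3=(alive,v0) | N2.N0=(alive,v0) N2.N1=(alive,v0) N2.N2=(alive,v0) N2.N3=(alive,v0)
Op 4: N0 marks N0=suspect -> (suspect,v1)
Op 5: gossip N2<->N3 -> N2.N0=(alive,v0) N2.N1=(alive,v0) N2.N2=(alive,v0) N2.N3=(alive,v0) | N3.N0=(alive,v0) N3.N1=(alive,v0) N3.N2=(alive,v0) N3.N3=(alive,v0)
Op 6: gossip N2<->N1 -> N2.N0=(alive,v0) N2.N1=(alive,v0) N2.N2=(alive,v0) N2.N3=(alive,v0) | N1.N0=(alive,v0) N1.N1=(alive,v0) N1.N2=(alive,v0) N1.N3=(alive,v0)
Op 7: N2 marks N0=dead -> (dead,v1)
Op 8: N1 marks N2=alive -> (alive,v1)
Op 9: gossip N0<->N1 -> N0.N0=(suspect,v1) N0.N1=(alive,v0) N0.N2=(alive,v1) N0.N3=(alive,v0) | N1.N0=(suspect,v1) N1.N1=(alive,v0) N1.N2=(alive,v1) N1.N3=(alive,v0)
Op 10: N3 marks N2=suspect -> (suspect,v1)
Op 11: N0 marks N0=suspect -> (suspect,v2)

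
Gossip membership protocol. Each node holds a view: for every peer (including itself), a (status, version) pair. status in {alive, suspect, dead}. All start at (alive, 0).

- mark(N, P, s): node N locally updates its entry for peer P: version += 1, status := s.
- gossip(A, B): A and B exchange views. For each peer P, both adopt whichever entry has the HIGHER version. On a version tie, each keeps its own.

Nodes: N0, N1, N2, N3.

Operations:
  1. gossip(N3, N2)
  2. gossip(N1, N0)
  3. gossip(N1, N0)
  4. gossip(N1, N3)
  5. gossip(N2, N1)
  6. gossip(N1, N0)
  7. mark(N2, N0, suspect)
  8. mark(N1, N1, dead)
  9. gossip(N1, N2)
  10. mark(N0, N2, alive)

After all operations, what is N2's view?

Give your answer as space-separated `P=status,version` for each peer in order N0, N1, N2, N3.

Op 1: gossip N3<->N2 -> N3.N0=(alive,v0) N3.N1=(alive,v0) N3.N2=(alive,v0) N3.N3=(alive,v0) | N2.N0=(alive,v0) N2.N1=(alive,v0) N2.N2=(alive,v0) N2.N3=(alive,v0)
Op 2: gossip N1<->N0 -> N1.N0=(alive,v0) N1.N1=(alive,v0) N1.N2=(alive,v0) N1.N3=(alive,v0) | N0.N0=(alive,v0) N0.N1=(alive,v0) N0.N2=(alive,v0) N0.N3=(alive,v0)
Op 3: gossip N1<->N0 -> N1.N0=(alive,v0) N1.N1=(alive,v0) N1.N2=(alive,v0) N1.N3=(alive,v0) | N0.N0=(alive,v0) N0.N1=(alive,v0) N0.N2=(alive,v0) N0.N3=(alive,v0)
Op 4: gossip N1<->N3 -> N1.N0=(alive,v0) N1.N1=(alive,v0) N1.N2=(alive,v0) N1.N3=(alive,v0) | N3.N0=(alive,v0) N3.N1=(alive,v0) N3.N2=(alive,v0) N3.N3=(alive,v0)
Op 5: gossip N2<->N1 -> N2.N0=(alive,v0) N2.N1=(alive,v0) N2.N2=(alive,v0) N2.N3=(alive,v0) | N1.N0=(alive,v0) N1.N1=(alive,v0) N1.N2=(alive,v0) N1.N3=(alive,v0)
Op 6: gossip N1<->N0 -> N1.N0=(alive,v0) N1.N1=(alive,v0) N1.N2=(alive,v0) N1.N3=(alive,v0) | N0.N0=(alive,v0) N0.N1=(alive,v0) N0.N2=(alive,v0) N0.N3=(alive,v0)
Op 7: N2 marks N0=suspect -> (suspect,v1)
Op 8: N1 marks N1=dead -> (dead,v1)
Op 9: gossip N1<->N2 -> N1.N0=(suspect,v1) N1.N1=(dead,v1) N1.N2=(alive,v0) N1.N3=(alive,v0) | N2.N0=(suspect,v1) N2.N1=(dead,v1) N2.N2=(alive,v0) N2.N3=(alive,v0)
Op 10: N0 marks N2=alive -> (alive,v1)

Answer: N0=suspect,1 N1=dead,1 N2=alive,0 N3=alive,0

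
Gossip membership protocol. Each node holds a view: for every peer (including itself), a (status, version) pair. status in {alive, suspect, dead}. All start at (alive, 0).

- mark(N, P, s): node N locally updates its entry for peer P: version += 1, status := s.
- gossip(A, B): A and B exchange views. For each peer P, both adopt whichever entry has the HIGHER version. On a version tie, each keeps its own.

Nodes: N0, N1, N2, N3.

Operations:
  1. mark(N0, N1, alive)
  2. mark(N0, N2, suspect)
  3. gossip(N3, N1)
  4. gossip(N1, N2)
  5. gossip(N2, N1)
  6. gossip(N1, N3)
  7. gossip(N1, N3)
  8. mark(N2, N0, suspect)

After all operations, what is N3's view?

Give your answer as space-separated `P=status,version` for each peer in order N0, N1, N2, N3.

Answer: N0=alive,0 N1=alive,0 N2=alive,0 N3=alive,0

Derivation:
Op 1: N0 marks N1=alive -> (alive,v1)
Op 2: N0 marks N2=suspect -> (suspect,v1)
Op 3: gossip N3<->N1 -> N3.N0=(alive,v0) N3.N1=(alive,v0) N3.N2=(alive,v0) N3.N3=(alive,v0) | N1.N0=(alive,v0) N1.N1=(alive,v0) N1.N2=(alive,v0) N1.N3=(alive,v0)
Op 4: gossip N1<->N2 -> N1.N0=(alive,v0) N1.N1=(alive,v0) N1.N2=(alive,v0) N1.N3=(alive,v0) | N2.N0=(alive,v0) N2.N1=(alive,v0) N2.N2=(alive,v0) N2.N3=(alive,v0)
Op 5: gossip N2<->N1 -> N2.N0=(alive,v0) N2.N1=(alive,v0) N2.N2=(alive,v0) N2.N3=(alive,v0) | N1.N0=(alive,v0) N1.N1=(alive,v0) N1.N2=(alive,v0) N1.N3=(alive,v0)
Op 6: gossip N1<->N3 -> N1.N0=(alive,v0) N1.N1=(alive,v0) N1.N2=(alive,v0) N1.N3=(alive,v0) | N3.N0=(alive,v0) N3.N1=(alive,v0) N3.N2=(alive,v0) N3.N3=(alive,v0)
Op 7: gossip N1<->N3 -> N1.N0=(alive,v0) N1.N1=(alive,v0) N1.N2=(alive,v0) N1.N3=(alive,v0) | N3.N0=(alive,v0) N3.N1=(alive,v0) N3.N2=(alive,v0) N3.N3=(alive,v0)
Op 8: N2 marks N0=suspect -> (suspect,v1)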